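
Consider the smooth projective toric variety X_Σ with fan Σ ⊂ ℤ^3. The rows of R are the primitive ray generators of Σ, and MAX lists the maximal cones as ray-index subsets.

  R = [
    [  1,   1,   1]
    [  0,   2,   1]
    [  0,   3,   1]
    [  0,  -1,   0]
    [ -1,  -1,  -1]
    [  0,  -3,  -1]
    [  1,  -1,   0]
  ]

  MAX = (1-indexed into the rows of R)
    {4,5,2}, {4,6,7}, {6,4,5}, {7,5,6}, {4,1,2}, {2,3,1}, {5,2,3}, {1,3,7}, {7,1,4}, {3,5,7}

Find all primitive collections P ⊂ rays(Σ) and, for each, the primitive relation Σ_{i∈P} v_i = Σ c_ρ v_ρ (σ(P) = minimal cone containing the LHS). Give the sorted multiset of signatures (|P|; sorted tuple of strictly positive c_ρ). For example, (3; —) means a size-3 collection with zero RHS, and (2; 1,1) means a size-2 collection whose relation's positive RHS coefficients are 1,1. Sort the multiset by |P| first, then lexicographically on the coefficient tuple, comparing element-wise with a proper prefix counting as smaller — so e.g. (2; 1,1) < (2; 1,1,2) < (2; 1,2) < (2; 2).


7 minimal non-faces of Δ(Σ) (on 7 rays):

  P={1,5}:  v_{1} + v_{5} = 0  ⟹  sig = (2; —)
  P={3,6}:  v_{3} + v_{6} = 0  ⟹  sig = (2; —)
  P={2,6}:  v_{2} + v_{6} = v_{4}  ⟹  sig = (2; 1)
  P={2,7}:  v_{2} + v_{7} = v_{1}  ⟹  sig = (2; 1)
  P={3,4}:  v_{3} + v_{4} = v_{2}  ⟹  sig = (2; 1)
  P={1,6}:  v_{1} + v_{6} = v_{4} + v_{7}  ⟹  sig = (2; 1,1)
  P={4,5,7}:  v_{4} + v_{5} + v_{7} = v_{6}  ⟹  sig = (3; 1)

Signatures (|P|; sorted positive RHS coefficients), sorted:
{ (2; —) ×2,  (2; 1) ×3,  (2; 1,1),  (3; 1) }


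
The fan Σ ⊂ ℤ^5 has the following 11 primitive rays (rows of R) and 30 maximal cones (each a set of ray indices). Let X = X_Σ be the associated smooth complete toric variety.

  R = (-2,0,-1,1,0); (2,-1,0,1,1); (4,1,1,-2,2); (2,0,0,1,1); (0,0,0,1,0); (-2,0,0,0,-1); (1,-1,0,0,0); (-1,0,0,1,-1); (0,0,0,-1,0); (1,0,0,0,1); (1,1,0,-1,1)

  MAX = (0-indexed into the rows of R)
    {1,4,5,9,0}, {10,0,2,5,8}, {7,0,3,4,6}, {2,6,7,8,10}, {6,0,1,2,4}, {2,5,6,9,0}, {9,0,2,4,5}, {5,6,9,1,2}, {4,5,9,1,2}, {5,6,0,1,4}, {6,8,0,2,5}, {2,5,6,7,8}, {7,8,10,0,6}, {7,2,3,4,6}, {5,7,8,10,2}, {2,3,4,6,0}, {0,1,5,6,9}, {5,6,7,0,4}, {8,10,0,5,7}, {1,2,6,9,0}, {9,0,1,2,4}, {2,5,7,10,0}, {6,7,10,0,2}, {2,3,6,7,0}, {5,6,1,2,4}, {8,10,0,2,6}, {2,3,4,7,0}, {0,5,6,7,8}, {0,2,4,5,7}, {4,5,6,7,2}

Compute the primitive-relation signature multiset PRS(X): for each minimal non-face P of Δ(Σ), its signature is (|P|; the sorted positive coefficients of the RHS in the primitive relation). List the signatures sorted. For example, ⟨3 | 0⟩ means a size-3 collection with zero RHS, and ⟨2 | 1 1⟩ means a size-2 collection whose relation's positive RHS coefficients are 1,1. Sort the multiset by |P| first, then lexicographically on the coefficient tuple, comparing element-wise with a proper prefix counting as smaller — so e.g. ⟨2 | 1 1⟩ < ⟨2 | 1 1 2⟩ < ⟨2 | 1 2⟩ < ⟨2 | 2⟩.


20 collections generate NE(X_Σ); each relation:

  {4,8}:  v_{4} + v_{8} = 0  ⟹  sig = ⟨2 | 0⟩
  {3,5}:  v_{3} + v_{5} = v_{4}  ⟹  sig = ⟨2 | 1⟩
  {7,9}:  v_{7} + v_{9} = v_{4}  ⟹  sig = ⟨2 | 1⟩
  {1,8}:  v_{1} + v_{8} = v_{6} + v_{9}  ⟹  sig = ⟨2 | 1 1⟩
  {9,10}:  v_{9} + v_{10} = v_{0} + v_{2}  ⟹  sig = ⟨2 | 1 1⟩
  {4,10}:  v_{4} + v_{10} = v_{0} + v_{2} + v_{7}  ⟹  sig = ⟨2 | 1 1 1⟩
  {1,10}:  v_{1} + v_{10} = v_{0} + v_{2} + v_{4} + v_{6}  ⟹  sig = ⟨2 | 1 1 1 1⟩
  {3,8}:  v_{3} + v_{8} = v_{0} + v_{2} + v_{6} + v_{7}  ⟹  sig = ⟨2 | 1 1 1 1⟩
  {8,9}:  v_{8} + v_{9} = v_{0} + v_{2} + v_{5} + v_{6}  ⟹  sig = ⟨2 | 1 1 1 1⟩
  {3,9}:  v_{3} + v_{9} = v_{0} + v_{2} + 2·v_{4} + v_{6}  ⟹  sig = ⟨2 | 1 1 1 2⟩
  {1,3}:  v_{1} + v_{3} = v_{0} + v_{2} + 3·v_{4} + 2·v_{6}  ⟹  sig = ⟨2 | 1 1 2 3⟩
  {1,7}:  v_{1} + v_{7} = 2·v_{4} + v_{6}  ⟹  sig = ⟨2 | 1 2⟩
  {3,10}:  v_{3} + v_{10} = 2·v_{0} + 2·v_{2} + v_{6} + 2·v_{7}  ⟹  sig = ⟨2 | 1 2 2 2⟩
  {4,6,9}:  v_{4} + v_{6} + v_{9} = v_{1}  ⟹  sig = ⟨3 | 1⟩
  {5,6,10}:  v_{5} + v_{6} + v_{10} = v_{8}  ⟹  sig = ⟨3 | 1⟩
  {0,2,7,8}:  v_{0} + v_{2} + v_{7} + v_{8} = v_{10}  ⟹  sig = ⟨4 | 1⟩
  {0,1,2,5}:  v_{0} + v_{1} + v_{2} + v_{5} = 2·v_{9}  ⟹  sig = ⟨4 | 2⟩
  {0,2,5,6,7}:  v_{0} + v_{2} + v_{5} + v_{6} + v_{7} = 0  ⟹  sig = ⟨5 | 0⟩
  {0,2,4,5,6}:  v_{0} + v_{2} + v_{4} + v_{5} + v_{6} = v_{9}  ⟹  sig = ⟨5 | 1⟩
  {0,2,4,6,7}:  v_{0} + v_{2} + v_{4} + v_{6} + v_{7} = v_{3}  ⟹  sig = ⟨5 | 1⟩

Signatures (|P|; sorted positive RHS coefficients), sorted:
    |P|=2: 13 collections, coeffs (), (1), (1), (1,1), (1,1), (1,1,1), (1,1,1,1), (1,1,1,1), (1,1,1,1), (1,1,1,2), (1,1,2,3), (1,2), (1,2,2,2)
    |P|=3: 2 collections, coeffs (1), (1)
    |P|=4: 2 collections, coeffs (1), (2)
    |P|=5: 3 collections, coeffs (), (1), (1)


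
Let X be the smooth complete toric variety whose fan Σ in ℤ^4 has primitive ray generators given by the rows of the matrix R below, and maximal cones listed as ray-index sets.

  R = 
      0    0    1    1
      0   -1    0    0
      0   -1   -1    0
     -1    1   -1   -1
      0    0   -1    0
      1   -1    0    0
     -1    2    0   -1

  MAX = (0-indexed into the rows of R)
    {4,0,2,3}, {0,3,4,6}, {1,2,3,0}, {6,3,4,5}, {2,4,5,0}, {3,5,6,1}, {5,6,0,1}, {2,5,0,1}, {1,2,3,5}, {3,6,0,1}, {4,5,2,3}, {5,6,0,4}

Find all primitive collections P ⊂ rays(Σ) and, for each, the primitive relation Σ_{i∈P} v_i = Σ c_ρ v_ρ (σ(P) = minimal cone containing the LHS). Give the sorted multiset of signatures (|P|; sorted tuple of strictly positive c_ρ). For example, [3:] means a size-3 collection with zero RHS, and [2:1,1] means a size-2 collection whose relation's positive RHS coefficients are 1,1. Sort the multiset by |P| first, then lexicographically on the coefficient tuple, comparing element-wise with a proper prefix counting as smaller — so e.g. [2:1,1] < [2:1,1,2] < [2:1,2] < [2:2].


|primitive collections| = 3. Relations:

  {1,4}:  v_{1} + v_{4} = v_{2}  ⇒ sig = [2:1]
  {2,6}:  v_{2} + v_{6} = v_{3}  ⇒ sig = [2:1]
  {0,3,5}:  v_{0} + v_{3} + v_{5} = 0  ⇒ sig = [3:]

Sorted signature multiset PRS(X):
{ [2:1] ×2,  [3:] }


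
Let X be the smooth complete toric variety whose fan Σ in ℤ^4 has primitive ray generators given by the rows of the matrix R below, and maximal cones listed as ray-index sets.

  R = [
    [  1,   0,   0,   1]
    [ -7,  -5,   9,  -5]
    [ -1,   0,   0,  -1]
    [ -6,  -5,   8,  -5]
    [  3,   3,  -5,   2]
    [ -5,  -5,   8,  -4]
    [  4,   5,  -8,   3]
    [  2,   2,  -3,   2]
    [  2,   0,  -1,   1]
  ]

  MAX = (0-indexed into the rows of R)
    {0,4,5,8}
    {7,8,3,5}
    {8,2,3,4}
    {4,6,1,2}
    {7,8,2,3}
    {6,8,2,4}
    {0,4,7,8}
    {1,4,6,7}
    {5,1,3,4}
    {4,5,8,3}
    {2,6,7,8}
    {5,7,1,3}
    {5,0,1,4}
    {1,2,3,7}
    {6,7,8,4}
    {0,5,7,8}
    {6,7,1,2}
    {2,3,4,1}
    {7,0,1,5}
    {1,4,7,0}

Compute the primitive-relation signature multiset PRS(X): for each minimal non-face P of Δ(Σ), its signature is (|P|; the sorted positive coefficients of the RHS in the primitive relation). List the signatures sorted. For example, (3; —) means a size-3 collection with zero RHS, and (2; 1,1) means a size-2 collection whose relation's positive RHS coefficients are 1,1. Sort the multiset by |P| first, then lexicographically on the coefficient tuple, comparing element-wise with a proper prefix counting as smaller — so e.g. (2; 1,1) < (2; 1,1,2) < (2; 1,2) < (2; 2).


Primitive collections (10):

  {0,2}:  v_{0} + v_{2} = 0 ; sig = (2; —)
  {0,3}:  v_{0} + v_{3} = v_{5} ; sig = (2; 1)
  {1,8}:  v_{1} + v_{8} = v_{5} ; sig = (2; 1)
  {2,5}:  v_{2} + v_{5} = v_{3} ; sig = (2; 1)
  {5,6}:  v_{5} + v_{6} = v_{2} ; sig = (2; 1)
  {0,6}:  v_{0} + v_{6} = v_{4} + v_{7} ; sig = (2; 1,1)
  {3,6}:  v_{3} + v_{6} = 2·v_{2} ; sig = (2; 2)
  {4,5,7}:  v_{4} + v_{5} + v_{7} = 0 ; sig = (3; —)
  {2,4,7}:  v_{2} + v_{4} + v_{7} = v_{6} ; sig = (3; 1)
  {3,4,7}:  v_{3} + v_{4} + v_{7} = v_{2} ; sig = (3; 1)

Signatures (|P|; sorted positive RHS coefficients), sorted:
[(2; —), (2; 1), (2; 1), (2; 1), (2; 1), (2; 1,1), (2; 2), (3; —), (3; 1), (3; 1)]


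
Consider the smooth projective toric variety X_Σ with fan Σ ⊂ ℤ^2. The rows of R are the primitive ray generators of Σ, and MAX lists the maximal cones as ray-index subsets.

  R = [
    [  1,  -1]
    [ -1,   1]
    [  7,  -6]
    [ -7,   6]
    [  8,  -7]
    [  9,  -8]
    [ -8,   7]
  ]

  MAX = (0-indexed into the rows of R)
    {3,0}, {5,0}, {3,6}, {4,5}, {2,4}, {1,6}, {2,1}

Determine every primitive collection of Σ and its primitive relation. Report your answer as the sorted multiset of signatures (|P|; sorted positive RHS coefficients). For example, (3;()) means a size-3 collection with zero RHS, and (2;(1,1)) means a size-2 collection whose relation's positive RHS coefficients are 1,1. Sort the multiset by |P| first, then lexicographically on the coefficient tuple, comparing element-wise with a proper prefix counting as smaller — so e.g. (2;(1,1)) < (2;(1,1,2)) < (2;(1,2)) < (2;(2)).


14 collections generate NE(X_Σ); each relation:

  P = {0,1}:  v_{0} + v_{1} = 0 ; sig = (2;())
  P = {2,3}:  v_{2} + v_{3} = 0 ; sig = (2;())
  P = {4,6}:  v_{4} + v_{6} = 0 ; sig = (2;())
  P = {0,2}:  v_{0} + v_{2} = v_{4} ; sig = (2;(1))
  P = {0,4}:  v_{0} + v_{4} = v_{5} ; sig = (2;(1))
  P = {0,6}:  v_{0} + v_{6} = v_{3} ; sig = (2;(1))
  P = {1,3}:  v_{1} + v_{3} = v_{6} ; sig = (2;(1))
  P = {1,4}:  v_{1} + v_{4} = v_{2} ; sig = (2;(1))
  P = {1,5}:  v_{1} + v_{5} = v_{4} ; sig = (2;(1))
  P = {2,6}:  v_{2} + v_{6} = v_{1} ; sig = (2;(1))
  P = {3,4}:  v_{3} + v_{4} = v_{0} ; sig = (2;(1))
  P = {5,6}:  v_{5} + v_{6} = v_{0} ; sig = (2;(1))
  P = {2,5}:  v_{2} + v_{5} = 2·v_{4} ; sig = (2;(2))
  P = {3,5}:  v_{3} + v_{5} = 2·v_{0} ; sig = (2;(2))

Signatures (|P|; sorted positive RHS coefficients), sorted:
    |P|=2: 14 collections, coeffs (), (), (), (1), (1), (1), (1), (1), (1), (1), (1), (1), (2), (2)


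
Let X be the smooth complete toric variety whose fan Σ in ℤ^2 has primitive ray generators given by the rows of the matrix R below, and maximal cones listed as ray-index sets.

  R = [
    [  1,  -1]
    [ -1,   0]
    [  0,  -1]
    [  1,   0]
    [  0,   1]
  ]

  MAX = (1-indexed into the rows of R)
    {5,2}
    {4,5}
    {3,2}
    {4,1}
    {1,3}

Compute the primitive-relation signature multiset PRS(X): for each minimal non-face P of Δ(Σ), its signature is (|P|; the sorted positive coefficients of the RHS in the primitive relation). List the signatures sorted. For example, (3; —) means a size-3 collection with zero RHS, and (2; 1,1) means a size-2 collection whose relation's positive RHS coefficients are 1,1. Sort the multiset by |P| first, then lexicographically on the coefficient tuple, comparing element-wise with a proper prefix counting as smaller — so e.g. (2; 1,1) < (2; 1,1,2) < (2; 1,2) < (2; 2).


5 collections generate NE(X_Σ); each relation:

  P={2,4}:  v_{2} + v_{4} = 0  →  sig = (2; —)
  P={3,5}:  v_{3} + v_{5} = 0  →  sig = (2; —)
  P={1,2}:  v_{1} + v_{2} = v_{3}  →  sig = (2; 1)
  P={1,5}:  v_{1} + v_{5} = v_{4}  →  sig = (2; 1)
  P={3,4}:  v_{3} + v_{4} = v_{1}  →  sig = (2; 1)

Signatures (|P|; sorted positive RHS coefficients), sorted:
    |P|=2: 5 collections, coeffs (), (), (1), (1), (1)


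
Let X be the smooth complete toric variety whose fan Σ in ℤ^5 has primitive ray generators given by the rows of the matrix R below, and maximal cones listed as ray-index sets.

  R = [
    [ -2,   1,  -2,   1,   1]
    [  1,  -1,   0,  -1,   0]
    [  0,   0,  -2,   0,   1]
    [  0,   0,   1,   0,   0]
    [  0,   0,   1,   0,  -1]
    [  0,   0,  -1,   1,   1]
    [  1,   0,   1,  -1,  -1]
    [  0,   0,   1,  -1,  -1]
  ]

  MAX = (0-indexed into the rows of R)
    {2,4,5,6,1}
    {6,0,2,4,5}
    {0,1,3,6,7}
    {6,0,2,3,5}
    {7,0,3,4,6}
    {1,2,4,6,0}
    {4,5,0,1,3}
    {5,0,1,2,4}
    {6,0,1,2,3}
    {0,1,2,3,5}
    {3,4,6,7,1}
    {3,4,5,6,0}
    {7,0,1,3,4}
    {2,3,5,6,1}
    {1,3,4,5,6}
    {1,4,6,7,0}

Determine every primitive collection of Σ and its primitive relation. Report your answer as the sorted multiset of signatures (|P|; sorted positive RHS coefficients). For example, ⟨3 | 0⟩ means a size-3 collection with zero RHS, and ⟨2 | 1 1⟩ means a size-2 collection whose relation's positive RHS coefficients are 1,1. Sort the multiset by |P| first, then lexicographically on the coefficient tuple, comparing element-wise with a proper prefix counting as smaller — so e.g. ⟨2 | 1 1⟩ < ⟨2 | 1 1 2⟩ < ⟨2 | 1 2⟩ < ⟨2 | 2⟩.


5 minimal non-faces of Δ(Σ) (on 8 rays):

  P={5,7}:  v_{5} + v_{7} = 0 ; sig = ⟨2 | 0⟩
  P={2,7}:  v_{2} + v_{7} = v_{0} + v_{1} + v_{6} ; sig = ⟨2 | 1 1 1⟩
  P={2,3,4}:  v_{2} + v_{3} + v_{4} = 0 ; sig = ⟨3 | 0⟩
  P={0,1,5,6}:  v_{0} + v_{1} + v_{5} + v_{6} = v_{2} ; sig = ⟨4 | 1⟩
  P={0,1,3,4,6}:  v_{0} + v_{1} + v_{3} + v_{4} + v_{6} = v_{7} ; sig = ⟨5 | 1⟩

Sorted signature multiset PRS(X):
[⟨2 | 0⟩, ⟨2 | 1 1 1⟩, ⟨3 | 0⟩, ⟨4 | 1⟩, ⟨5 | 1⟩]


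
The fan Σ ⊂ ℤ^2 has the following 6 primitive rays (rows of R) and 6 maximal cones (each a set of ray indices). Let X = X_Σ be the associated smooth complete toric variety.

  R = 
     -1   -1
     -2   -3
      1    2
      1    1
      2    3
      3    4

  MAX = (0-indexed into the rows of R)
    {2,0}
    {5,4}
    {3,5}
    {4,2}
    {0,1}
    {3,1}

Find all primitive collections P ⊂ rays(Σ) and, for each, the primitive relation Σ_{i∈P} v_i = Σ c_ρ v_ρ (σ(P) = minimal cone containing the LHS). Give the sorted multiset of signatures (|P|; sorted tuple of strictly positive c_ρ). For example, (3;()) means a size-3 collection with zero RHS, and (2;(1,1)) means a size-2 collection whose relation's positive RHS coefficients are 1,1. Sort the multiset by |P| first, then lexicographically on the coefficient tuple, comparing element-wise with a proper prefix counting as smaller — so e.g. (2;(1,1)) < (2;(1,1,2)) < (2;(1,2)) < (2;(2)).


9 minimal non-faces of Δ(Σ) (on 6 rays):

  P={0,3}:  v_{0} + v_{3} = 0  so sig = (2;())
  P={1,4}:  v_{1} + v_{4} = 0  so sig = (2;())
  P={0,4}:  v_{0} + v_{4} = v_{2}  so sig = (2;(1))
  P={0,5}:  v_{0} + v_{5} = v_{4}  so sig = (2;(1))
  P={1,2}:  v_{1} + v_{2} = v_{0}  so sig = (2;(1))
  P={1,5}:  v_{1} + v_{5} = v_{3}  so sig = (2;(1))
  P={2,3}:  v_{2} + v_{3} = v_{4}  so sig = (2;(1))
  P={3,4}:  v_{3} + v_{4} = v_{5}  so sig = (2;(1))
  P={2,5}:  v_{2} + v_{5} = 2·v_{4}  so sig = (2;(2))

Signatures (|P|; sorted positive RHS coefficients), sorted:
[(2;()), (2;()), (2;(1)), (2;(1)), (2;(1)), (2;(1)), (2;(1)), (2;(1)), (2;(2))]


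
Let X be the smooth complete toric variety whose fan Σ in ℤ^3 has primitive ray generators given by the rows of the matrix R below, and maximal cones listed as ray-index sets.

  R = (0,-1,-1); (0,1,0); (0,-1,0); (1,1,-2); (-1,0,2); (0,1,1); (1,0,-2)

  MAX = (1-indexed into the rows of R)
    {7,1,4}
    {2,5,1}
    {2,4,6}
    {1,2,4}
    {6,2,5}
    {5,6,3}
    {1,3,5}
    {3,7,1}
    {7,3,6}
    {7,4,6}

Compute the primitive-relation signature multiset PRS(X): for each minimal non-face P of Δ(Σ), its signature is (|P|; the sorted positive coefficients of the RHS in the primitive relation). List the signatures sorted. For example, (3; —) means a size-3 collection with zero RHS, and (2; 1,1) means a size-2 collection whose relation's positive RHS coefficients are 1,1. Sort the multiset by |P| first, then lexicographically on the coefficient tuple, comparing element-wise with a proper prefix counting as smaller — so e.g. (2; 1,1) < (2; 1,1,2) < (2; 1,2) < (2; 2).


Δ(Σ) — 7 vertices, 6 min non-faces:

  P = {1,6}:  v_{1} + v_{6} = 0  ⇒ sig = (2; —)
  P = {2,3}:  v_{2} + v_{3} = 0  ⇒ sig = (2; —)
  P = {5,7}:  v_{5} + v_{7} = 0  ⇒ sig = (2; —)
  P = {2,7}:  v_{2} + v_{7} = v_{4}  ⇒ sig = (2; 1)
  P = {3,4}:  v_{3} + v_{4} = v_{7}  ⇒ sig = (2; 1)
  P = {4,5}:  v_{4} + v_{5} = v_{2}  ⇒ sig = (2; 1)

so the primitive-relation signature multiset is
    |P|=2: 6 collections, coeffs (), (), (), (1), (1), (1)


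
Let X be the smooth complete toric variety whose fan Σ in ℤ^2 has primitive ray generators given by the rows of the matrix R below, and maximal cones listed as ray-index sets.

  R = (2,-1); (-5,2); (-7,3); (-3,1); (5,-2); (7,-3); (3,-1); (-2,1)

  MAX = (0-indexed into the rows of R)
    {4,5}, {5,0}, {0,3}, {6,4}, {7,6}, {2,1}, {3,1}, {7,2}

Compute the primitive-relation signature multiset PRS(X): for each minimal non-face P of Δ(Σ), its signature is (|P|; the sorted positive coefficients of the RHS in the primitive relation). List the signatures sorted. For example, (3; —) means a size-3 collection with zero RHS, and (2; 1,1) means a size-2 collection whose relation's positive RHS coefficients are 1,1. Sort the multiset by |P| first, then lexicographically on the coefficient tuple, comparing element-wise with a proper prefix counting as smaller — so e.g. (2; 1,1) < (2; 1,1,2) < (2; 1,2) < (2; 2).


Primitive collections (20):

  P={0,7}:  v_{0} + v_{7} = 0 ; sig = (2; —)
  P={1,4}:  v_{1} + v_{4} = 0 ; sig = (2; —)
  P={2,5}:  v_{2} + v_{5} = 0 ; sig = (2; —)
  P={3,6}:  v_{3} + v_{6} = 0 ; sig = (2; —)
  P={0,1}:  v_{0} + v_{1} = v_{3} ; sig = (2; 1)
  P={0,2}:  v_{0} + v_{2} = v_{1} ; sig = (2; 1)
  P={0,4}:  v_{0} + v_{4} = v_{5} ; sig = (2; 1)
  P={0,6}:  v_{0} + v_{6} = v_{4} ; sig = (2; 1)
  P={1,5}:  v_{1} + v_{5} = v_{0} ; sig = (2; 1)
  P={1,6}:  v_{1} + v_{6} = v_{7} ; sig = (2; 1)
  P={1,7}:  v_{1} + v_{7} = v_{2} ; sig = (2; 1)
  P={2,4}:  v_{2} + v_{4} = v_{7} ; sig = (2; 1)
  P={3,4}:  v_{3} + v_{4} = v_{0} ; sig = (2; 1)
  P={3,7}:  v_{3} + v_{7} = v_{1} ; sig = (2; 1)
  P={4,7}:  v_{4} + v_{7} = v_{6} ; sig = (2; 1)
  P={5,7}:  v_{5} + v_{7} = v_{4} ; sig = (2; 1)
  P={2,3}:  v_{2} + v_{3} = 2·v_{1} ; sig = (2; 2)
  P={2,6}:  v_{2} + v_{6} = 2·v_{7} ; sig = (2; 2)
  P={3,5}:  v_{3} + v_{5} = 2·v_{0} ; sig = (2; 2)
  P={5,6}:  v_{5} + v_{6} = 2·v_{4} ; sig = (2; 2)

Sorted signature multiset PRS(X):
[(2; —), (2; —), (2; —), (2; —), (2; 1), (2; 1), (2; 1), (2; 1), (2; 1), (2; 1), (2; 1), (2; 1), (2; 1), (2; 1), (2; 1), (2; 1), (2; 2), (2; 2), (2; 2), (2; 2)]


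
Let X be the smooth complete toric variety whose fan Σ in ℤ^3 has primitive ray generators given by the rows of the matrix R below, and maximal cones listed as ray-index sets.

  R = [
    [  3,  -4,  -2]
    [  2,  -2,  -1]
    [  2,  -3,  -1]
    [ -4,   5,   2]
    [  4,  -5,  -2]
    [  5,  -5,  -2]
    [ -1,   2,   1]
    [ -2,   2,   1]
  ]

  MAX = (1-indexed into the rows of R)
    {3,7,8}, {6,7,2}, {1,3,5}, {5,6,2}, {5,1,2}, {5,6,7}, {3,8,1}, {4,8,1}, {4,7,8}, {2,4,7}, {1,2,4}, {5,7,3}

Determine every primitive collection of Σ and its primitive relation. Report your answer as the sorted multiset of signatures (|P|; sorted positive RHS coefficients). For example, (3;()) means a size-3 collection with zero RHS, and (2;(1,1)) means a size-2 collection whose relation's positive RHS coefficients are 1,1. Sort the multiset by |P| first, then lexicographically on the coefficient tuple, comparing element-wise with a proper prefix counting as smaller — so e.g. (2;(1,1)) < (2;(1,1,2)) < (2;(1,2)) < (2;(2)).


11 minimal non-faces of Δ(Σ) (on 8 rays):

  P = {2,8}:  v_{2} + v_{8} = 0 ; sig = (2;())
  P = {4,5}:  v_{4} + v_{5} = 0 ; sig = (2;())
  P = {1,7}:  v_{1} + v_{7} = v_{2} ; sig = (2;(1))
  P = {2,3}:  v_{2} + v_{3} = v_{5} ; sig = (2;(1))
  P = {3,4}:  v_{3} + v_{4} = v_{8} ; sig = (2;(1))
  P = {5,8}:  v_{5} + v_{8} = v_{3} ; sig = (2;(1))
  P = {4,6}:  v_{4} + v_{6} = v_{2} + v_{7} ; sig = (2;(1,1))
  P = {6,8}:  v_{6} + v_{8} = v_{5} + v_{7} ; sig = (2;(1,1))
  P = {1,6}:  v_{1} + v_{6} = 2·v_{2} + v_{5} ; sig = (2;(1,2))
  P = {3,6}:  v_{3} + v_{6} = 2·v_{5} + v_{7} ; sig = (2;(1,2))
  P = {2,5,7}:  v_{2} + v_{5} + v_{7} = v_{6} ; sig = (3;(1))

Signatures (|P|; sorted positive RHS coefficients), sorted:
    (2;())
    (2;())
    (2;(1))
    (2;(1))
    (2;(1))
    (2;(1))
    (2;(1,1))
    (2;(1,1))
    (2;(1,2))
    (2;(1,2))
    (3;(1))


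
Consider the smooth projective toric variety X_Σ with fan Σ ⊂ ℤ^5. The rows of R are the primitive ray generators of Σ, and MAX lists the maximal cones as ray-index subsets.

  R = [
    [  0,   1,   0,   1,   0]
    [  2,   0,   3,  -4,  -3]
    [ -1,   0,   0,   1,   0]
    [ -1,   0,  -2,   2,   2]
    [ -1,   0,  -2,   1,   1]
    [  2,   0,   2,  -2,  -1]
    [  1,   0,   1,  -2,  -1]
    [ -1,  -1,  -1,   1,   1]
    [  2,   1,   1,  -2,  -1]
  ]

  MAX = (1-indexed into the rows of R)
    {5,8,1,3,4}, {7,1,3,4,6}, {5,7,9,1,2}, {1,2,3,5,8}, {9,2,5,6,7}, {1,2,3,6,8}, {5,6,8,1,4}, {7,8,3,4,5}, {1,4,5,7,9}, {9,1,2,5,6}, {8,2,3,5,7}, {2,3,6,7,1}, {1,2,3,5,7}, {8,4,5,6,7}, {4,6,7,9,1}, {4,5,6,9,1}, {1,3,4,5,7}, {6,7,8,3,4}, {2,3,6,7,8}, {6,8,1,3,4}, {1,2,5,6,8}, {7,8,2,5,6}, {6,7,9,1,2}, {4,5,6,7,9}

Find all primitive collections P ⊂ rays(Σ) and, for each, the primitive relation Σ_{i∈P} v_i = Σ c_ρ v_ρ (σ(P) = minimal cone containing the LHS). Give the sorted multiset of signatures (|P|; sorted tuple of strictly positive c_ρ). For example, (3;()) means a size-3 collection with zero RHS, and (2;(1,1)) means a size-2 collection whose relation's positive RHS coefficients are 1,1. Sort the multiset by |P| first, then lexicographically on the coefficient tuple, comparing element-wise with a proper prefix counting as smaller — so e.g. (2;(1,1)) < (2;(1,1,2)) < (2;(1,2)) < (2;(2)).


Δ(Σ) — 9 vertices, 6 min non-faces:

  {2,4}:  v_{2} + v_{4} = v_{7}  →  sig = (2;(1))
  {3,9}:  v_{3} + v_{9} = v_{1} + v_{7}  →  sig = (2;(1,1))
  {8,9}:  v_{8} + v_{9} = v_{5} + v_{6}  →  sig = (2;(1,1))
  {1,7,8}:  v_{1} + v_{7} + v_{8} = 0  →  sig = (3;())
  {3,5,6}:  v_{3} + v_{5} + v_{6} = 0  →  sig = (3;())
  {1,5,6,7}:  v_{1} + v_{5} + v_{6} + v_{7} = v_{9}  →  sig = (4;(1))

Sorted signature multiset PRS(X):
[(2;(1)), (2;(1,1)), (2;(1,1)), (3;()), (3;()), (4;(1))]


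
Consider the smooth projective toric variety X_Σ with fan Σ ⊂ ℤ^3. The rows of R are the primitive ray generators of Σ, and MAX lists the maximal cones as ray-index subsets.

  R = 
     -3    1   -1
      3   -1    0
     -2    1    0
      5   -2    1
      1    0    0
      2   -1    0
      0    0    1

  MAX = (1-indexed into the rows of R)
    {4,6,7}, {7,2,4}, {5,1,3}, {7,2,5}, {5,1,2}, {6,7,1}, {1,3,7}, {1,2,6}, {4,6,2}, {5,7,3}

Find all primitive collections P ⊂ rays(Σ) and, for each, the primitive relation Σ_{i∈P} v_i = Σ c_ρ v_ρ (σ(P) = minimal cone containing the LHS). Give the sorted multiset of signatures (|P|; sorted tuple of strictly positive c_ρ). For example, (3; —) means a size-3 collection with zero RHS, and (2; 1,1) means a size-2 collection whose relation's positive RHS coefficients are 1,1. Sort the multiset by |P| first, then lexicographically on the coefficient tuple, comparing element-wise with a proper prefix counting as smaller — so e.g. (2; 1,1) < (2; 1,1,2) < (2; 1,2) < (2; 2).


The 9 primitive collections of Σ (r=7, n=3):

  {3,6}:  v_{3} + v_{6} = 0  so sig = (2; —)
  {1,4}:  v_{1} + v_{4} = v_{6}  so sig = (2; 1)
  {2,3}:  v_{2} + v_{3} = v_{5}  so sig = (2; 1)
  {5,6}:  v_{5} + v_{6} = v_{2}  so sig = (2; 1)
  {3,4}:  v_{3} + v_{4} = v_{2} + v_{7}  so sig = (2; 1,1)
  {4,5}:  v_{4} + v_{5} = 2·v_{2} + v_{7}  so sig = (2; 1,2)
  {1,2,7}:  v_{1} + v_{2} + v_{7} = 0  so sig = (3; —)
  {1,5,7}:  v_{1} + v_{5} + v_{7} = v_{3}  so sig = (3; 1)
  {2,6,7}:  v_{2} + v_{6} + v_{7} = v_{4}  so sig = (3; 1)

Hence PRS(X_Σ) =
[(2; —), (2; 1), (2; 1), (2; 1), (2; 1,1), (2; 1,2), (3; —), (3; 1), (3; 1)]


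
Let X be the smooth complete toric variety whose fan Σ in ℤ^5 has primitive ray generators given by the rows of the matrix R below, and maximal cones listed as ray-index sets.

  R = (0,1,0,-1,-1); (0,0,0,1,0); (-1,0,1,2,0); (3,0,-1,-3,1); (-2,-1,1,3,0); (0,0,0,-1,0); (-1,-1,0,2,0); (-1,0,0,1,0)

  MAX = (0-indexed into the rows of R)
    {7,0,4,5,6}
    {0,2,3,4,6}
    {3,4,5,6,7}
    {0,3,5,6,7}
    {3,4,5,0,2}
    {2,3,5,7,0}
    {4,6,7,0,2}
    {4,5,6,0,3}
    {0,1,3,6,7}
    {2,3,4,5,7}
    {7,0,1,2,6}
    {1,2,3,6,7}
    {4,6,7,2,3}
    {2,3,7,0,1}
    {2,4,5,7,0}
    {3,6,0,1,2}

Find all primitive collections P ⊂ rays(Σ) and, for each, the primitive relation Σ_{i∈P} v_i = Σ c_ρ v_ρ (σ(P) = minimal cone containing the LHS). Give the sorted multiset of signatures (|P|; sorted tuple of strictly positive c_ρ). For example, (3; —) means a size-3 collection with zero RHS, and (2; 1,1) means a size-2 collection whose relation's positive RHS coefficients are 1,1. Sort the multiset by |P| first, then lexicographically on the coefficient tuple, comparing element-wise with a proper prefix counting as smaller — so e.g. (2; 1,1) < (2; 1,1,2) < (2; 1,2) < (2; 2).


Primitive collections (5):

  P = {1,5}:  v_{1} + v_{5} = 0  ⟹  sig = (2; —)
  P = {1,4}:  v_{1} + v_{4} = v_{2} + v_{6}  ⟹  sig = (2; 1,1)
  P = {2,5,6}:  v_{2} + v_{5} + v_{6} = v_{4}  ⟹  sig = (3; 1)
  P = {0,3,4,7}:  v_{0} + v_{3} + v_{4} + v_{7} = 0  ⟹  sig = (4; —)
  P = {0,2,3,6,7}:  v_{0} + v_{2} + v_{3} + v_{6} + v_{7} = v_{1}  ⟹  sig = (5; 1)

Signatures (|P|; sorted positive RHS coefficients), sorted:
    (2; —)
    (2; 1,1)
    (3; 1)
    (4; —)
    (5; 1)


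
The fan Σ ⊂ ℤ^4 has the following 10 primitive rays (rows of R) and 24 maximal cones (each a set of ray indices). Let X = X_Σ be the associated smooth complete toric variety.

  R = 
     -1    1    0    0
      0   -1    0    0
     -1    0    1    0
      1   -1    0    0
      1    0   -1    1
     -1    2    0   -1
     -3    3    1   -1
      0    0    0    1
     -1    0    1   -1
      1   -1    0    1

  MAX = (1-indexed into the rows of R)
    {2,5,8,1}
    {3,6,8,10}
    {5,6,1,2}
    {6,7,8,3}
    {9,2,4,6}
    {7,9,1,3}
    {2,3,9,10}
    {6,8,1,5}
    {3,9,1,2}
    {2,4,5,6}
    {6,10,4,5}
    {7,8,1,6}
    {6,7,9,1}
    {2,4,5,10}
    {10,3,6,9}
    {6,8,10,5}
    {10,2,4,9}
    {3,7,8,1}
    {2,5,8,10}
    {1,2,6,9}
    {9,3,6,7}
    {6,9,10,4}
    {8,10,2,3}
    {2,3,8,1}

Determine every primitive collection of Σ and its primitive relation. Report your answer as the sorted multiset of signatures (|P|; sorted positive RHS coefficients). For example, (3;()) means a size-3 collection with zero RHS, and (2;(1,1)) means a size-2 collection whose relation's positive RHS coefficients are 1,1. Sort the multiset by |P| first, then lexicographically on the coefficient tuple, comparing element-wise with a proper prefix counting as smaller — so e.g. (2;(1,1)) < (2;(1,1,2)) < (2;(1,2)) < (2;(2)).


Δ(Σ) — 10 vertices, 15 min non-faces:

  P = {1,4}:  v_{1} + v_{4} = 0  ⟹  sig = (2;())
  P = {5,9}:  v_{5} + v_{9} = 0  ⟹  sig = (2;())
  P = {1,10}:  v_{1} + v_{10} = v_{8}  ⟹  sig = (2;(1))
  P = {3,5}:  v_{3} + v_{5} = v_{8}  ⟹  sig = (2;(1))
  P = {4,8}:  v_{4} + v_{8} = v_{10}  ⟹  sig = (2;(1))
  P = {8,9}:  v_{8} + v_{9} = v_{3}  ⟹  sig = (2;(1))
  P = {3,4}:  v_{3} + v_{4} = v_{9} + v_{10}  ⟹  sig = (2;(1,1))
  P = {4,7}:  v_{4} + v_{7} = v_{3} + v_{6}  ⟹  sig = (2;(1,1))
  P = {5,7}:  v_{5} + v_{7} = v_{1} + v_{6} + v_{8}  ⟹  sig = (2;(1,1,1))
  P = {7,10}:  v_{7} + v_{10} = v_{3} + v_{6} + v_{8}  ⟹  sig = (2;(1,1,1))
  P = {2,7}:  v_{2} + v_{7} = 2·v_{1} + v_{9}  ⟹  sig = (2;(1,2))
  P = {2,6,10}:  v_{2} + v_{6} + v_{10} = 0  ⟹  sig = (3;())
  P = {1,3,6}:  v_{1} + v_{3} + v_{6} = v_{7}  ⟹  sig = (3;(1))
  P = {2,6,8}:  v_{2} + v_{6} + v_{8} = v_{1}  ⟹  sig = (3;(1))
  P = {2,3,6}:  v_{2} + v_{3} + v_{6} = v_{1} + v_{9}  ⟹  sig = (3;(1,1))

Hence PRS(X_Σ) =
    (2;())
    (2;())
    (2;(1))
    (2;(1))
    (2;(1))
    (2;(1))
    (2;(1,1))
    (2;(1,1))
    (2;(1,1,1))
    (2;(1,1,1))
    (2;(1,2))
    (3;())
    (3;(1))
    (3;(1))
    (3;(1,1))


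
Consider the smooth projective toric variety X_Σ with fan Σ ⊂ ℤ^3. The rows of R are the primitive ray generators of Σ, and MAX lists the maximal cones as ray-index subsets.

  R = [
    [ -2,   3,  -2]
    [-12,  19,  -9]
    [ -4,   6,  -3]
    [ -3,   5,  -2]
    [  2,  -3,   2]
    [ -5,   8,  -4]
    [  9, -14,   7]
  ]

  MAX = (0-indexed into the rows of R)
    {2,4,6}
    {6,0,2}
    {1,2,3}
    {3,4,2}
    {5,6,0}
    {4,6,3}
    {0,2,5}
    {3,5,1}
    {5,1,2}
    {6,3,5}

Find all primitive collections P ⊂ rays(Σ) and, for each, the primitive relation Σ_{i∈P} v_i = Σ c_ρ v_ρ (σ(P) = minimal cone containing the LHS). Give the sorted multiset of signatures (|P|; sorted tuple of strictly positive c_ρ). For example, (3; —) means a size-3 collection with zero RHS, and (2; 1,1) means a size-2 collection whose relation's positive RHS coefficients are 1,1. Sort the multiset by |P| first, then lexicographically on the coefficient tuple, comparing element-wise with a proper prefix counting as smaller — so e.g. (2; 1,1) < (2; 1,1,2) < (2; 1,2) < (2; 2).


The 9 primitive collections of Σ (r=7, n=3):

  P = {0,4}:  v_{0} + v_{4} = 0  →  sig = (2; —)
  P = {0,3}:  v_{0} + v_{3} = v_{5}  →  sig = (2; 1)
  P = {1,6}:  v_{1} + v_{6} = v_{3}  →  sig = (2; 1)
  P = {4,5}:  v_{4} + v_{5} = v_{3}  →  sig = (2; 1)
  P = {0,1}:  v_{0} + v_{1} = v_{2} + 2·v_{5}  →  sig = (2; 1,2)
  P = {1,4}:  v_{1} + v_{4} = v_{2} + 2·v_{3}  →  sig = (2; 1,2)
  P = {2,5,6}:  v_{2} + v_{5} + v_{6} = 0  →  sig = (3; —)
  P = {2,3,5}:  v_{2} + v_{3} + v_{5} = v_{1}  →  sig = (3; 1)
  P = {2,3,6}:  v_{2} + v_{3} + v_{6} = v_{4}  →  sig = (3; 1)

Hence PRS(X_Σ) =
{ (2; —),  (2; 1) ×3,  (2; 1,2) ×2,  (3; —),  (3; 1) ×2 }


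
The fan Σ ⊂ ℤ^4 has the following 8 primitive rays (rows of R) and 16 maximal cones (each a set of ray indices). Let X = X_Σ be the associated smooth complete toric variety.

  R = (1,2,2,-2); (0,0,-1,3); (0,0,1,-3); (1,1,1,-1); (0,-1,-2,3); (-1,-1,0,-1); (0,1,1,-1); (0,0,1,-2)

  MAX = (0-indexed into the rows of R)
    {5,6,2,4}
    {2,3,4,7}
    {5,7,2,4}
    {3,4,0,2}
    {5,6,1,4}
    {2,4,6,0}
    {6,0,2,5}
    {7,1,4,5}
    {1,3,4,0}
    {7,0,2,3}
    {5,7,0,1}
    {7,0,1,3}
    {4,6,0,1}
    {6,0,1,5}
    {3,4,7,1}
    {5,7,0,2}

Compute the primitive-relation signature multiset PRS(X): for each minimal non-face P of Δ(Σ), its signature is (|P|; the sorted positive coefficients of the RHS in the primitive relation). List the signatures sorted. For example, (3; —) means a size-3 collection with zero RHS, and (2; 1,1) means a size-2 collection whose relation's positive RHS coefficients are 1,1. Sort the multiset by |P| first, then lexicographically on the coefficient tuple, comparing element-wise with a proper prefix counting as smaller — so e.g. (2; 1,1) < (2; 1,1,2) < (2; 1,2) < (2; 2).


Primitive collections (6):

  P = {1,2}:  v_{1} + v_{2} = 0  ⟹  sig = (2; —)
  P = {3,5}:  v_{3} + v_{5} = v_{7}  ⟹  sig = (2; 1)
  P = {3,6}:  v_{3} + v_{6} = v_{0}  ⟹  sig = (2; 1)
  P = {6,7}:  v_{6} + v_{7} = v_{0} + v_{5}  ⟹  sig = (2; 1,1)
  P = {0,4,5}:  v_{0} + v_{4} + v_{5} = 0  ⟹  sig = (3; —)
  P = {0,4,7}:  v_{0} + v_{4} + v_{7} = v_{3}  ⟹  sig = (3; 1)

Signatures (|P|; sorted positive RHS coefficients), sorted:
    |P|=2: 4 collections, coeffs (), (1), (1), (1,1)
    |P|=3: 2 collections, coeffs (), (1)


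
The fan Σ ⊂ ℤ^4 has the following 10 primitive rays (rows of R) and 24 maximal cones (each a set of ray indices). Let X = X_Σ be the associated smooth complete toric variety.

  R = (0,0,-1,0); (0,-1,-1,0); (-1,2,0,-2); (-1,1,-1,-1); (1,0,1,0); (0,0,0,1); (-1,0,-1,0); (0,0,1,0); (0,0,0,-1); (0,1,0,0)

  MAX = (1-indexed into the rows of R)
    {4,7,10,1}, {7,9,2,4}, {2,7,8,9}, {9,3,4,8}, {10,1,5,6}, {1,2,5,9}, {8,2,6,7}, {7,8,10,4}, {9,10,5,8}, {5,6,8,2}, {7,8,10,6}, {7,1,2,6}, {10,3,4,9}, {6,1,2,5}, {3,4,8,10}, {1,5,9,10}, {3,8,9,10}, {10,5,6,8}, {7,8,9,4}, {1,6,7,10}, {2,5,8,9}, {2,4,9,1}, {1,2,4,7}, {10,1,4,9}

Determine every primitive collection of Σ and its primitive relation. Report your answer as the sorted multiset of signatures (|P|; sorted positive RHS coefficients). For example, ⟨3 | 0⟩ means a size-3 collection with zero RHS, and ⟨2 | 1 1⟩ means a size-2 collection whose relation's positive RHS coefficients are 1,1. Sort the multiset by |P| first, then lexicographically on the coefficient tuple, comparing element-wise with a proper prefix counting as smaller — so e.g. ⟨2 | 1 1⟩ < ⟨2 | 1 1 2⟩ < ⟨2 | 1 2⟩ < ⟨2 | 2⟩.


|primitive collections| = 15. Relations:

  P = {1,8}:  v_{1} + v_{8} = 0  ⇒ sig = ⟨2 | 0⟩
  P = {5,7}:  v_{5} + v_{7} = 0  ⇒ sig = ⟨2 | 0⟩
  P = {6,9}:  v_{6} + v_{9} = 0  ⇒ sig = ⟨2 | 0⟩
  P = {2,10}:  v_{2} + v_{10} = v_{1}  ⇒ sig = ⟨2 | 1⟩
  P = {2,3}:  v_{2} + v_{3} = v_{4} + v_{9}  ⇒ sig = ⟨2 | 1 1⟩
  P = {4,5}:  v_{4} + v_{5} = v_{9} + v_{10}  ⇒ sig = ⟨2 | 1 1⟩
  P = {4,6}:  v_{4} + v_{6} = v_{7} + v_{10}  ⇒ sig = ⟨2 | 1 1⟩
  P = {1,3}:  v_{1} + v_{3} = v_{4} + v_{9} + v_{10}  ⇒ sig = ⟨2 | 1 1 1⟩
  P = {3,6}:  v_{3} + v_{6} = v_{4} + v_{8} + v_{10}  ⇒ sig = ⟨2 | 1 1 1⟩
  P = {3,7}:  v_{3} + v_{7} = 2·v_{4} + v_{8}  ⇒ sig = ⟨2 | 1 2⟩
  P = {3,5}:  v_{3} + v_{5} = v_{8} + 2·v_{9} + 2·v_{10}  ⇒ sig = ⟨2 | 1 2 2⟩
  P = {7,9,10}:  v_{7} + v_{9} + v_{10} = v_{4}  ⇒ sig = ⟨3 | 1⟩
  P = {1,7,9}:  v_{1} + v_{7} + v_{9} = v_{2} + v_{4}  ⇒ sig = ⟨3 | 1 1⟩
  P = {2,4,8}:  v_{2} + v_{4} + v_{8} = v_{7} + v_{9}  ⇒ sig = ⟨3 | 1 1⟩
  P = {4,8,9,10}:  v_{4} + v_{8} + v_{9} + v_{10} = v_{3}  ⇒ sig = ⟨4 | 1⟩

Signatures (|P|; sorted positive RHS coefficients), sorted:
[⟨2 | 0⟩, ⟨2 | 0⟩, ⟨2 | 0⟩, ⟨2 | 1⟩, ⟨2 | 1 1⟩, ⟨2 | 1 1⟩, ⟨2 | 1 1⟩, ⟨2 | 1 1 1⟩, ⟨2 | 1 1 1⟩, ⟨2 | 1 2⟩, ⟨2 | 1 2 2⟩, ⟨3 | 1⟩, ⟨3 | 1 1⟩, ⟨3 | 1 1⟩, ⟨4 | 1⟩]


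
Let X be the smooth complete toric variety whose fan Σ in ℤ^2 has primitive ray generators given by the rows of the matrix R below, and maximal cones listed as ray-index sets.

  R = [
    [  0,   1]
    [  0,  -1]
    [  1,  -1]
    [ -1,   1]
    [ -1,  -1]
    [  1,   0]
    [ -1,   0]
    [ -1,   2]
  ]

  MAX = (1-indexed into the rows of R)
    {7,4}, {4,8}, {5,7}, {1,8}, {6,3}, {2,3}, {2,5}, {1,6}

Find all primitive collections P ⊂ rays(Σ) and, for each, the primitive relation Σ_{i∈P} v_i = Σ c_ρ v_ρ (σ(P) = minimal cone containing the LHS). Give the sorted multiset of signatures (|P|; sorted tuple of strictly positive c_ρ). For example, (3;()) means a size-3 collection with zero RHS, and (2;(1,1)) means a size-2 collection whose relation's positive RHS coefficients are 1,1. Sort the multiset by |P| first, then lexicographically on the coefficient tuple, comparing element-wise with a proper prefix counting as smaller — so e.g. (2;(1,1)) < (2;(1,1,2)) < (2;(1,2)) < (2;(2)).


Σ has 20 primitive collections:

  • {1,2}:  v_{1} + v_{2} = 0  ⇒ sig = (2;())
  • {3,4}:  v_{3} + v_{4} = 0  ⇒ sig = (2;())
  • {6,7}:  v_{6} + v_{7} = 0  ⇒ sig = (2;())
  • {1,3}:  v_{1} + v_{3} = v_{6}  ⇒ sig = (2;(1))
  • {1,4}:  v_{1} + v_{4} = v_{8}  ⇒ sig = (2;(1))
  • {1,5}:  v_{1} + v_{5} = v_{7}  ⇒ sig = (2;(1))
  • {1,7}:  v_{1} + v_{7} = v_{4}  ⇒ sig = (2;(1))
  • {2,4}:  v_{2} + v_{4} = v_{7}  ⇒ sig = (2;(1))
  • {2,6}:  v_{2} + v_{6} = v_{3}  ⇒ sig = (2;(1))
  • {2,7}:  v_{2} + v_{7} = v_{5}  ⇒ sig = (2;(1))
  • {2,8}:  v_{2} + v_{8} = v_{4}  ⇒ sig = (2;(1))
  • {3,7}:  v_{3} + v_{7} = v_{2}  ⇒ sig = (2;(1))
  • {3,8}:  v_{3} + v_{8} = v_{1}  ⇒ sig = (2;(1))
  • {4,6}:  v_{4} + v_{6} = v_{1}  ⇒ sig = (2;(1))
  • {5,6}:  v_{5} + v_{6} = v_{2}  ⇒ sig = (2;(1))
  • {5,8}:  v_{5} + v_{8} = v_{4} + v_{7}  ⇒ sig = (2;(1,1))
  • {3,5}:  v_{3} + v_{5} = 2·v_{2}  ⇒ sig = (2;(2))
  • {4,5}:  v_{4} + v_{5} = 2·v_{7}  ⇒ sig = (2;(2))
  • {6,8}:  v_{6} + v_{8} = 2·v_{1}  ⇒ sig = (2;(2))
  • {7,8}:  v_{7} + v_{8} = 2·v_{4}  ⇒ sig = (2;(2))

Hence PRS(X_Σ) =
    |P|=2: 20 collections, coeffs (), (), (), (1), (1), (1), (1), (1), (1), (1), (1), (1), (1), (1), (1), (1,1), (2), (2), (2), (2)


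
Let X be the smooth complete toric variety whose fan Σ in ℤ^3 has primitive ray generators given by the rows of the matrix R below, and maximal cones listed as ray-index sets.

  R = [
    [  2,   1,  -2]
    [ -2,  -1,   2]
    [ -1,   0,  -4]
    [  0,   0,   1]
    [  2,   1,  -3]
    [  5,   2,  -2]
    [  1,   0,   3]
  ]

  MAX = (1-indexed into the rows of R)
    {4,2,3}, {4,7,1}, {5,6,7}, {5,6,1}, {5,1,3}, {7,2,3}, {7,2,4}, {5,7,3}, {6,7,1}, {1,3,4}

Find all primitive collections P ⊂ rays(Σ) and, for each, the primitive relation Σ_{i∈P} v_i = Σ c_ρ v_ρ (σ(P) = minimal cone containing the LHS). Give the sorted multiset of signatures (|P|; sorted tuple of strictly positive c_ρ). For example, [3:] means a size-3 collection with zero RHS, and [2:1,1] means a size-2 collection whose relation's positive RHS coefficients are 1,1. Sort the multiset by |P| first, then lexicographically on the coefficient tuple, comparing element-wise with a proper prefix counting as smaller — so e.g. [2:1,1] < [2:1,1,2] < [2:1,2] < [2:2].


|primitive collections| = 9. Relations:

  P = {1,2}:  v_{1} + v_{2} = 0  →  sig = [2:]
  P = {4,5}:  v_{4} + v_{5} = v_{1}  →  sig = [2:1]
  P = {2,5}:  v_{2} + v_{5} = v_{3} + v_{7}  →  sig = [2:1,1]
  P = {2,6}:  v_{2} + v_{6} = v_{5} + v_{7}  →  sig = [2:1,1]
  P = {4,6}:  v_{4} + v_{6} = 2·v_{1} + v_{7}  →  sig = [2:1,2]
  P = {3,6}:  v_{3} + v_{6} = 2·v_{5}  →  sig = [2:2]
  P = {3,4,7}:  v_{3} + v_{4} + v_{7} = 0  →  sig = [3:]
  P = {1,3,7}:  v_{1} + v_{3} + v_{7} = v_{5}  →  sig = [3:1]
  P = {1,5,7}:  v_{1} + v_{5} + v_{7} = v_{6}  →  sig = [3:1]

Hence PRS(X_Σ) =
    [2:]
    [2:1]
    [2:1,1]
    [2:1,1]
    [2:1,2]
    [2:2]
    [3:]
    [3:1]
    [3:1]


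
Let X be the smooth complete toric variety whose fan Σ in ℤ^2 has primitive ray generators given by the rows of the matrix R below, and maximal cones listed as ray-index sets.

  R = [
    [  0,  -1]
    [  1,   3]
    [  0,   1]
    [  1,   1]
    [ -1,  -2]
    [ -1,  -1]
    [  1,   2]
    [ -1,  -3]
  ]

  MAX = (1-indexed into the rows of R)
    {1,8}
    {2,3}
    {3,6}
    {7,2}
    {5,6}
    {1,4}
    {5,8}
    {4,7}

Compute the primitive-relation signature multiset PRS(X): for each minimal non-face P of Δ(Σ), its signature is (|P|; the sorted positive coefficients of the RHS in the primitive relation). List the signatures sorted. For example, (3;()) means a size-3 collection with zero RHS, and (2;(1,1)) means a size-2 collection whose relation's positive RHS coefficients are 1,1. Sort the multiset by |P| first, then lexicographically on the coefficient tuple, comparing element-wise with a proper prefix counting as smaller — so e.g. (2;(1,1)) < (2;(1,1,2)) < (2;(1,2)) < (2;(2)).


The 20 primitive collections of Σ (r=8, n=2):

  P={1,3}:  v_{1} + v_{3} = 0 — sig = (2;())
  P={2,8}:  v_{2} + v_{8} = 0 — sig = (2;())
  P={4,6}:  v_{4} + v_{6} = 0 — sig = (2;())
  P={5,7}:  v_{5} + v_{7} = 0 — sig = (2;())
  P={1,2}:  v_{1} + v_{2} = v_{7} — sig = (2;(1))
  P={1,5}:  v_{1} + v_{5} = v_{8} — sig = (2;(1))
  P={1,6}:  v_{1} + v_{6} = v_{5} — sig = (2;(1))
  P={1,7}:  v_{1} + v_{7} = v_{4} — sig = (2;(1))
  P={2,5}:  v_{2} + v_{5} = v_{3} — sig = (2;(1))
  P={3,4}:  v_{3} + v_{4} = v_{7} — sig = (2;(1))
  P={3,5}:  v_{3} + v_{5} = v_{6} — sig = (2;(1))
  P={3,7}:  v_{3} + v_{7} = v_{2} — sig = (2;(1))
  P={3,8}:  v_{3} + v_{8} = v_{5} — sig = (2;(1))
  P={4,5}:  v_{4} + v_{5} = v_{1} — sig = (2;(1))
  P={6,7}:  v_{6} + v_{7} = v_{3} — sig = (2;(1))
  P={7,8}:  v_{7} + v_{8} = v_{1} — sig = (2;(1))
  P={2,4}:  v_{2} + v_{4} = 2·v_{7} — sig = (2;(2))
  P={2,6}:  v_{2} + v_{6} = 2·v_{3} — sig = (2;(2))
  P={4,8}:  v_{4} + v_{8} = 2·v_{1} — sig = (2;(2))
  P={6,8}:  v_{6} + v_{8} = 2·v_{5} — sig = (2;(2))

so the primitive-relation signature multiset is
[(2;()), (2;()), (2;()), (2;()), (2;(1)), (2;(1)), (2;(1)), (2;(1)), (2;(1)), (2;(1)), (2;(1)), (2;(1)), (2;(1)), (2;(1)), (2;(1)), (2;(1)), (2;(2)), (2;(2)), (2;(2)), (2;(2))]


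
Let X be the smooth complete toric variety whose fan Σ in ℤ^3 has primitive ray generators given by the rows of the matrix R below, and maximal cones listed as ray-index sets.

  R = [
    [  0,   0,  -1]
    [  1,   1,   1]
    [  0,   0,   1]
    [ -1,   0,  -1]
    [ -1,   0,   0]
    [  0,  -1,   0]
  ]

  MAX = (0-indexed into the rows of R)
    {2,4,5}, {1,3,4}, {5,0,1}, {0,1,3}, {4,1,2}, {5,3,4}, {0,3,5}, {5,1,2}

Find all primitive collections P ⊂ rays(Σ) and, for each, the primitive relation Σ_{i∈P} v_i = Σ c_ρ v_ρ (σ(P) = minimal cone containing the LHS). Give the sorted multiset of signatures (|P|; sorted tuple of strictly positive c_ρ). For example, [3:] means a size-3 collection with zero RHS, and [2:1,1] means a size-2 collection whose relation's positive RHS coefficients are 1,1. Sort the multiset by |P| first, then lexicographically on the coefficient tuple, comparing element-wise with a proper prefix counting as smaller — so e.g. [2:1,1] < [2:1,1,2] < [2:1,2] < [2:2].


Primitive collections (5):

  P = {0,2}:  v_{0} + v_{2} = 0  ⟹  sig = [2:]
  P = {0,4}:  v_{0} + v_{4} = v_{3}  ⟹  sig = [2:1]
  P = {2,3}:  v_{2} + v_{3} = v_{4}  ⟹  sig = [2:1]
  P = {1,3,5}:  v_{1} + v_{3} + v_{5} = 0  ⟹  sig = [3:]
  P = {1,4,5}:  v_{1} + v_{4} + v_{5} = v_{2}  ⟹  sig = [3:1]

Signatures (|P|; sorted positive RHS coefficients), sorted:
    [2:]
    [2:1]
    [2:1]
    [3:]
    [3:1]
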